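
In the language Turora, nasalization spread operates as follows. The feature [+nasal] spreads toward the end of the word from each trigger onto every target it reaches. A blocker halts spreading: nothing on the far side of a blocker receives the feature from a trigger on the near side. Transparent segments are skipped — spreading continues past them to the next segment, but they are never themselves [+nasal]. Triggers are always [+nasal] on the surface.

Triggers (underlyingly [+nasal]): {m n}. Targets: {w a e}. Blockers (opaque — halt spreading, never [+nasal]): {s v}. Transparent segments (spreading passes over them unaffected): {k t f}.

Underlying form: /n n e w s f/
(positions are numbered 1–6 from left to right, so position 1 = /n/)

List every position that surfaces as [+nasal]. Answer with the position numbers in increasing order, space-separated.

From /n/ at 1 rightward: 2 /n/ is itself a trigger — this domain ends here.
From /n/ at 2 rightward: 3 /e/ → [+nasal]; 4 /w/ → [+nasal]; 5 /s/ blocks.

1 2 3 4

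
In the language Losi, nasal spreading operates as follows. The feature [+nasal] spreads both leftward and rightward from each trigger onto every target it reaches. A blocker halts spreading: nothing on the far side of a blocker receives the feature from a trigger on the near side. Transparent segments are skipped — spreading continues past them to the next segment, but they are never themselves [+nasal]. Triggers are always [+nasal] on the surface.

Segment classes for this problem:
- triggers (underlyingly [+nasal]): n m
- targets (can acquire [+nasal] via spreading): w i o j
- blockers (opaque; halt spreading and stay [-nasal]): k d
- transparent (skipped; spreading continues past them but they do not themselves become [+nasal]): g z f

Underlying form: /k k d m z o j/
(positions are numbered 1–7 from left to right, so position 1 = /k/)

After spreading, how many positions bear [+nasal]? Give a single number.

3

From /m/ at 4 rightward: 5 /z/ transparent; 6 /o/ → [+nasal]; 7 /j/ → [+nasal]; word edge.
From /m/ at 4 leftward: 3 /d/ blocks.
[+nasal] positions on the surface: 4 6 7.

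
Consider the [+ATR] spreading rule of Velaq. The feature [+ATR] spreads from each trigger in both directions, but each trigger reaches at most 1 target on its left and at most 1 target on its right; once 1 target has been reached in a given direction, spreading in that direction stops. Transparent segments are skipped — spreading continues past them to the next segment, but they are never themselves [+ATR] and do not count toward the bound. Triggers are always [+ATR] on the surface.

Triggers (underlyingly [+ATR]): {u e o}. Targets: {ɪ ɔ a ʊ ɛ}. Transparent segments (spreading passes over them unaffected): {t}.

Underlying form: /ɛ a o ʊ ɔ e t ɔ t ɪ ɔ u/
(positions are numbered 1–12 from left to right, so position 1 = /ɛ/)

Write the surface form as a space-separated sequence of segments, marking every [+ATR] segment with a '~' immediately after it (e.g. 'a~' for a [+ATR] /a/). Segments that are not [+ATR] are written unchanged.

From /o/ at 3 rightward: 4 /ʊ/ → [+ATR]; bound reached.
From /o/ at 3 leftward: 2 /a/ → [+ATR]; bound reached.
From /e/ at 6 rightward: 7 /t/ transparent; 8 /ɔ/ → [+ATR]; bound reached.
From /e/ at 6 leftward: 5 /ɔ/ → [+ATR]; bound reached.
From /u/ at 12 rightward: word edge.
From /u/ at 12 leftward: 11 /ɔ/ → [+ATR]; bound reached.
Targets with no active source: positions 1 10 stay [-ATR].
[+ATR] positions on the surface: 2 3 4 5 6 8 11 12.

ɛ a~ o~ ʊ~ ɔ~ e~ t ɔ~ t ɪ ɔ~ u~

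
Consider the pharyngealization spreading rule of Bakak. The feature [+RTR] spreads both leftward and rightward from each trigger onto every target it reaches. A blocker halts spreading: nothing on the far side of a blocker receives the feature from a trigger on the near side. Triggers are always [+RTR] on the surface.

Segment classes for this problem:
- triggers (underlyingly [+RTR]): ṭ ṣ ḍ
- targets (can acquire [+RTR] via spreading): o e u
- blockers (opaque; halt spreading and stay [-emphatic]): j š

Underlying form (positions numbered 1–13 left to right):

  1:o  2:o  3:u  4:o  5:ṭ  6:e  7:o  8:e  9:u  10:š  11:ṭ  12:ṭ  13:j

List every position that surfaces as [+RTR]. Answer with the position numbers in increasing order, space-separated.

From /ṭ/ at 5 rightward: 6 /e/ → [+RTR]; 7 /o/ → [+RTR]; 8 /e/ → [+RTR]; 9 /u/ → [+RTR]; 10 /š/ blocks.
From /ṭ/ at 5 leftward: 4 /o/ → [+RTR]; 3 /u/ → [+RTR]; 2 /o/ → [+RTR]; 1 /o/ → [+RTR]; word edge.
From /ṭ/ at 11 rightward: 12 /ṭ/ is itself a trigger — this domain ends here.
From /ṭ/ at 11 leftward: 10 /š/ blocks.
From /ṭ/ at 12 rightward: 13 /j/ blocks.
From /ṭ/ at 12 leftward: 11 /ṭ/ is itself a trigger — this domain ends here.

1 2 3 4 5 6 7 8 9 11 12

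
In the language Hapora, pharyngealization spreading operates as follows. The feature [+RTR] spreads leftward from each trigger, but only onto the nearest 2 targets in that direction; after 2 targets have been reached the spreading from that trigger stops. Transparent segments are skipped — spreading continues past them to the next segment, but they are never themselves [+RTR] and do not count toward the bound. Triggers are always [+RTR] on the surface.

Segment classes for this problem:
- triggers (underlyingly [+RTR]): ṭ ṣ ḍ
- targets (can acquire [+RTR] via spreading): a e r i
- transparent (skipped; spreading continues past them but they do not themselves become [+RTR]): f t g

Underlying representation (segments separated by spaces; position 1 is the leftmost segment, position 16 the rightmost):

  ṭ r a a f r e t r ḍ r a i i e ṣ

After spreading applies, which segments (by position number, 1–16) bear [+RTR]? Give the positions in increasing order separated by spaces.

1 7 9 10 14 15 16

From /ṭ/ at 1 leftward: word edge.
From /ḍ/ at 10 leftward: 9 /r/ → [+RTR]; 8 /t/ transparent; 7 /e/ → [+RTR]; bound reached.
From /ṣ/ at 16 leftward: 15 /e/ → [+RTR]; 14 /i/ → [+RTR]; bound reached.
Targets with no active source: positions 2 3 4 6 11 12 13 stay [-emphatic].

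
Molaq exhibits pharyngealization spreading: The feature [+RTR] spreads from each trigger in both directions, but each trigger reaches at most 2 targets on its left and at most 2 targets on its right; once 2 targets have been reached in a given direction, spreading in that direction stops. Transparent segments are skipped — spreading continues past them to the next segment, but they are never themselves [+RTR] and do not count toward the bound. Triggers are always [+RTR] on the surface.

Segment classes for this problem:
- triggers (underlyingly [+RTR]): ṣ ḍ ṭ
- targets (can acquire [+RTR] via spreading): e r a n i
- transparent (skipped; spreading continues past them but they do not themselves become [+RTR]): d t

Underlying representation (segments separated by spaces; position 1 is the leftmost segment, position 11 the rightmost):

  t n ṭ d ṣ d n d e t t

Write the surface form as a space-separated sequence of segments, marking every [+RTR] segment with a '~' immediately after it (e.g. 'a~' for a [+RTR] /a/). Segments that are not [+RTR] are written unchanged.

From /ṭ/ at 3 rightward: 4 /d/ transparent; 5 /ṣ/ is itself a trigger — this domain ends here.
From /ṭ/ at 3 leftward: 2 /n/ → [+RTR]; 1 /t/ transparent; word edge.
From /ṣ/ at 5 rightward: 6 /d/ transparent; 7 /n/ → [+RTR]; 8 /d/ transparent; 9 /e/ → [+RTR]; bound reached.
From /ṣ/ at 5 leftward: 4 /d/ transparent; 3 /ṭ/ is itself a trigger — this domain ends here.
[+RTR] positions on the surface: 2 3 5 7 9.

t n~ ṭ~ d ṣ~ d n~ d e~ t t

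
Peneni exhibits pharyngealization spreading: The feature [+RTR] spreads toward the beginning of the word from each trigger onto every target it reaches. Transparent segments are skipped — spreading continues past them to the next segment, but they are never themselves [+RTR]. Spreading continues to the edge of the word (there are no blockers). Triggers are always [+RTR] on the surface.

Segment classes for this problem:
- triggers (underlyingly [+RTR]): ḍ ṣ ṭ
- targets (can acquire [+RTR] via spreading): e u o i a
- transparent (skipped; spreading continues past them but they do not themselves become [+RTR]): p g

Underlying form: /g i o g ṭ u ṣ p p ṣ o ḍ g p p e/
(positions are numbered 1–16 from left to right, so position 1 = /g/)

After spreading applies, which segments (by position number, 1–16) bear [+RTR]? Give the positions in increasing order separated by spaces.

From /ṭ/ at 5 leftward: 4 /g/ transparent; 3 /o/ → [+RTR]; 2 /i/ → [+RTR]; 1 /g/ transparent; word edge.
From /ṣ/ at 7 leftward: 6 /u/ → [+RTR]; 5 /ṭ/ is itself a trigger — this domain ends here.
From /ṣ/ at 10 leftward: 9 /p/ transparent; 8 /p/ transparent; 7 /ṣ/ is itself a trigger — this domain ends here.
From /ḍ/ at 12 leftward: 11 /o/ → [+RTR]; 10 /ṣ/ is itself a trigger — this domain ends here.
Target with no active source: position 16 stays [-emphatic].

2 3 5 6 7 10 11 12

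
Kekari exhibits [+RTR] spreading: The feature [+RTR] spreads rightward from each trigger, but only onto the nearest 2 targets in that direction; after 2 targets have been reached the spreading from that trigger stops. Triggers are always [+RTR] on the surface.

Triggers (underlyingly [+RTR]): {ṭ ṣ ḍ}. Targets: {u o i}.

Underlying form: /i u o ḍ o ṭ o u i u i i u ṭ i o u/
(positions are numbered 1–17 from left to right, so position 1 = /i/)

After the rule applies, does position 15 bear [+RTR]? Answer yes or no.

yes

From /ḍ/ at 4 rightward: 5 /o/ → [+RTR]; 6 /ṭ/ is itself a trigger — this domain ends here.
From /ṭ/ at 6 rightward: 7 /o/ → [+RTR]; 8 /u/ → [+RTR]; bound reached.
From /ṭ/ at 14 rightward: 15 /i/ → [+RTR]; 16 /o/ → [+RTR]; bound reached.
Targets with no active source: positions 1 2 3 9 10 11 12 13 17 stay [-emphatic].
[+RTR] positions on the surface: 4 5 6 7 8 14 15 16.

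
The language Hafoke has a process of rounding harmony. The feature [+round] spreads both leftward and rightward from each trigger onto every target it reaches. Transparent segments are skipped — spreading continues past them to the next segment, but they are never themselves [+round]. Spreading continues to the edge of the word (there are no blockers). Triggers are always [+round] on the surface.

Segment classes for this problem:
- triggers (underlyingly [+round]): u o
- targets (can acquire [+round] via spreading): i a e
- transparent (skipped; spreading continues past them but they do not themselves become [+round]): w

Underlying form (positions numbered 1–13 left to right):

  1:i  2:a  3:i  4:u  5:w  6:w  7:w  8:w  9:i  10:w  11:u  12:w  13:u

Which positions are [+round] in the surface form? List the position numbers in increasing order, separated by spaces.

From /u/ at 4 rightward: 5 /w/ transparent; 6 /w/ transparent; 7 /w/ transparent; 8 /w/ transparent; 9 /i/ → [+round]; 10 /w/ transparent; 11 /u/ is itself a trigger — this domain ends here.
From /u/ at 4 leftward: 3 /i/ → [+round]; 2 /a/ → [+round]; 1 /i/ → [+round]; word edge.
From /u/ at 11 rightward: 12 /w/ transparent; 13 /u/ is itself a trigger — this domain ends here.
From /u/ at 11 leftward: 10 /w/ transparent; 9 /i/ → [+round]; 8 /w/ transparent; 7 /w/ transparent; 6 /w/ transparent; 5 /w/ transparent; 4 /u/ is itself a trigger — this domain ends here.
From /u/ at 13 rightward: word edge.
From /u/ at 13 leftward: 12 /w/ transparent; 11 /u/ is itself a trigger — this domain ends here.

1 2 3 4 9 11 13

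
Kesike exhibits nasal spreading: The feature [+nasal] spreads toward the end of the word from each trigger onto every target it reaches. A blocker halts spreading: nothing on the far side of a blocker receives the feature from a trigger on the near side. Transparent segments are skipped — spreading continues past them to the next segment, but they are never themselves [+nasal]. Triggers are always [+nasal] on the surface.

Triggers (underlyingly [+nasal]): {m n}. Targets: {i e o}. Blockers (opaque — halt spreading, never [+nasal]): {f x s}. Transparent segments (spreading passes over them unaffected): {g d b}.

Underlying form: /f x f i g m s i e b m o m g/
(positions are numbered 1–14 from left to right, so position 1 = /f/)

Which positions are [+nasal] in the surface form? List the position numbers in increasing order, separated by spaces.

From /m/ at 6 rightward: 7 /s/ blocks.
From /m/ at 11 rightward: 12 /o/ → [+nasal]; 13 /m/ is itself a trigger — this domain ends here.
From /m/ at 13 rightward: 14 /g/ transparent; word edge.
Targets with no active source: positions 4 8 9 stay [-nasal].

6 11 12 13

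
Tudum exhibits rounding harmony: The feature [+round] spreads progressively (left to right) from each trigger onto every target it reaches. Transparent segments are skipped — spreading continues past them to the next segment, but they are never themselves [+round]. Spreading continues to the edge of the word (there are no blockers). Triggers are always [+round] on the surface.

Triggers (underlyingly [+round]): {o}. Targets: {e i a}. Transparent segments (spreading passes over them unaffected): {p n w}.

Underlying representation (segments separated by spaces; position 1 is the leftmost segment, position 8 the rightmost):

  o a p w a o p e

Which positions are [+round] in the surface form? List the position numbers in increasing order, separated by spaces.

From /o/ at 1 rightward: 2 /a/ → [+round]; 3 /p/ transparent; 4 /w/ transparent; 5 /a/ → [+round]; 6 /o/ is itself a trigger — this domain ends here.
From /o/ at 6 rightward: 7 /p/ transparent; 8 /e/ → [+round]; word edge.

1 2 5 6 8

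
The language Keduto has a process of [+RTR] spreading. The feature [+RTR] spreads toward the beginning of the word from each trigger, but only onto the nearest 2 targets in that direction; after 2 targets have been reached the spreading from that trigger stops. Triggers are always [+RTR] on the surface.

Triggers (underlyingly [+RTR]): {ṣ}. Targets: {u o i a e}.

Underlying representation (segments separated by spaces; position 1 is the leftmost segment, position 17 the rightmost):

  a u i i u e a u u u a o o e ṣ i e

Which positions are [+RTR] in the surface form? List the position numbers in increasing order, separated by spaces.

From /ṣ/ at 15 leftward: 14 /e/ → [+RTR]; 13 /o/ → [+RTR]; bound reached.
Targets with no active source: positions 1 2 3 4 5 6 7 8 9 10 11 12 16 17 stay [-emphatic].

13 14 15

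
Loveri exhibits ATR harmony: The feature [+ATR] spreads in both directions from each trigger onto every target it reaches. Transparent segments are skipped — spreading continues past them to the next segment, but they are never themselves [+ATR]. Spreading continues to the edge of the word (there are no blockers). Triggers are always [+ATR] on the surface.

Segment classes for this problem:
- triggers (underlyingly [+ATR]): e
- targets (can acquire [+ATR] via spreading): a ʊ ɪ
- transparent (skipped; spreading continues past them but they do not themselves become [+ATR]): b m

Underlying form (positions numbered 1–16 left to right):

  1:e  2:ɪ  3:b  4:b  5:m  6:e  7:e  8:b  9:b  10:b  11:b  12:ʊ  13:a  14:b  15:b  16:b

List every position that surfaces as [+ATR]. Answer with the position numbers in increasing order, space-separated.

1 2 6 7 12 13

From /e/ at 1 rightward: 2 /ɪ/ → [+ATR]; 3 /b/ transparent; 4 /b/ transparent; 5 /m/ transparent; 6 /e/ is itself a trigger — this domain ends here.
From /e/ at 1 leftward: word edge.
From /e/ at 6 rightward: 7 /e/ is itself a trigger — this domain ends here.
From /e/ at 6 leftward: 5 /m/ transparent; 4 /b/ transparent; 3 /b/ transparent; 2 /ɪ/ → [+ATR]; 1 /e/ is itself a trigger — this domain ends here.
From /e/ at 7 rightward: 8 /b/ transparent; 9 /b/ transparent; 10 /b/ transparent; 11 /b/ transparent; 12 /ʊ/ → [+ATR]; 13 /a/ → [+ATR]; 14 /b/ transparent; 15 /b/ transparent; 16 /b/ transparent; word edge.
From /e/ at 7 leftward: 6 /e/ is itself a trigger — this domain ends here.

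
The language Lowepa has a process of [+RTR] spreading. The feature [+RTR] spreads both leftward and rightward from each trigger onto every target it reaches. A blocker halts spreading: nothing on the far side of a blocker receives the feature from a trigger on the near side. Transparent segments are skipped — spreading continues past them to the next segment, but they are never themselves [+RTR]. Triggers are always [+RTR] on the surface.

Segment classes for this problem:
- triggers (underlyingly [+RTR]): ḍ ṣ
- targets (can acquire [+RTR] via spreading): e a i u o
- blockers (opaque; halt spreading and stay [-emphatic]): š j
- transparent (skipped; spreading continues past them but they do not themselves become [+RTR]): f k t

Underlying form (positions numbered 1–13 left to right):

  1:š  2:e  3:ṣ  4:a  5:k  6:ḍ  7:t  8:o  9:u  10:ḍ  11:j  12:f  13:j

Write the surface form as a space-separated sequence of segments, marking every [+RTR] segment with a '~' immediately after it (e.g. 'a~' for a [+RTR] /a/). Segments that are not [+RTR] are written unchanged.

š e~ ṣ~ a~ k ḍ~ t o~ u~ ḍ~ j f j

From /ṣ/ at 3 rightward: 4 /a/ → [+RTR]; 5 /k/ transparent; 6 /ḍ/ is itself a trigger — this domain ends here.
From /ṣ/ at 3 leftward: 2 /e/ → [+RTR]; 1 /š/ blocks.
From /ḍ/ at 6 rightward: 7 /t/ transparent; 8 /o/ → [+RTR]; 9 /u/ → [+RTR]; 10 /ḍ/ is itself a trigger — this domain ends here.
From /ḍ/ at 6 leftward: 5 /k/ transparent; 4 /a/ → [+RTR]; 3 /ṣ/ is itself a trigger — this domain ends here.
From /ḍ/ at 10 rightward: 11 /j/ blocks.
From /ḍ/ at 10 leftward: 9 /u/ → [+RTR]; 8 /o/ → [+RTR]; 7 /t/ transparent; 6 /ḍ/ is itself a trigger — this domain ends here.
[+RTR] positions on the surface: 2 3 4 6 8 9 10.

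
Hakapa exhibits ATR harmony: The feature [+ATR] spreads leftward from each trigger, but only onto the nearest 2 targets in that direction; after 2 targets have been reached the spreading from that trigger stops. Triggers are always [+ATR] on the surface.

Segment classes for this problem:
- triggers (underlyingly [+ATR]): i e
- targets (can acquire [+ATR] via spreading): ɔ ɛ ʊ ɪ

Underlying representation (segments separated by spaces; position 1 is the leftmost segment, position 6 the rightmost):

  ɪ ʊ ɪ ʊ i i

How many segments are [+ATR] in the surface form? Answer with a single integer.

From /i/ at 5 leftward: 4 /ʊ/ → [+ATR]; 3 /ɪ/ → [+ATR]; bound reached.
From /i/ at 6 leftward: 5 /i/ is itself a trigger — this domain ends here.
Targets with no active source: positions 1 2 stay [-ATR].
[+ATR] positions on the surface: 3 4 5 6.

4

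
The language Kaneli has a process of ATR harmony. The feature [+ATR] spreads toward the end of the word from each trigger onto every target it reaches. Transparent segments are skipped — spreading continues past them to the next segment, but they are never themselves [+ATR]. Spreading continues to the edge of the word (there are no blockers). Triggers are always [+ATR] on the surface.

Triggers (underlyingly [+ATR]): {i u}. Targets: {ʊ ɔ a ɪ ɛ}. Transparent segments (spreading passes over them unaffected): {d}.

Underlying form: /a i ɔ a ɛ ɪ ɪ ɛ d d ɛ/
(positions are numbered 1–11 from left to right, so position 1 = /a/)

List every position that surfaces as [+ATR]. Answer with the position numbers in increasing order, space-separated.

2 3 4 5 6 7 8 11

From /i/ at 2 rightward: 3 /ɔ/ → [+ATR]; 4 /a/ → [+ATR]; 5 /ɛ/ → [+ATR]; 6 /ɪ/ → [+ATR]; 7 /ɪ/ → [+ATR]; 8 /ɛ/ → [+ATR]; 9 /d/ transparent; 10 /d/ transparent; 11 /ɛ/ → [+ATR]; word edge.
Target with no active source: position 1 stays [-ATR].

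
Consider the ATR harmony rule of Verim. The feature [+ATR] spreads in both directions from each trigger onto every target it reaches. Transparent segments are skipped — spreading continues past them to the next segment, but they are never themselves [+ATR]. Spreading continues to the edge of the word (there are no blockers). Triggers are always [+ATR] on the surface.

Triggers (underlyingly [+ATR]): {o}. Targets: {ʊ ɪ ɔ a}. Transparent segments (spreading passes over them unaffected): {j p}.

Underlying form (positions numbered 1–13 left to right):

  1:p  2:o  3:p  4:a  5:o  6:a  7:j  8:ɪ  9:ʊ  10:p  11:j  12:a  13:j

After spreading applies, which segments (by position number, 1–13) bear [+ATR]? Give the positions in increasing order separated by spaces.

From /o/ at 2 rightward: 3 /p/ transparent; 4 /a/ → [+ATR]; 5 /o/ is itself a trigger — this domain ends here.
From /o/ at 2 leftward: 1 /p/ transparent; word edge.
From /o/ at 5 rightward: 6 /a/ → [+ATR]; 7 /j/ transparent; 8 /ɪ/ → [+ATR]; 9 /ʊ/ → [+ATR]; 10 /p/ transparent; 11 /j/ transparent; 12 /a/ → [+ATR]; 13 /j/ transparent; word edge.
From /o/ at 5 leftward: 4 /a/ → [+ATR]; 3 /p/ transparent; 2 /o/ is itself a trigger — this domain ends here.

2 4 5 6 8 9 12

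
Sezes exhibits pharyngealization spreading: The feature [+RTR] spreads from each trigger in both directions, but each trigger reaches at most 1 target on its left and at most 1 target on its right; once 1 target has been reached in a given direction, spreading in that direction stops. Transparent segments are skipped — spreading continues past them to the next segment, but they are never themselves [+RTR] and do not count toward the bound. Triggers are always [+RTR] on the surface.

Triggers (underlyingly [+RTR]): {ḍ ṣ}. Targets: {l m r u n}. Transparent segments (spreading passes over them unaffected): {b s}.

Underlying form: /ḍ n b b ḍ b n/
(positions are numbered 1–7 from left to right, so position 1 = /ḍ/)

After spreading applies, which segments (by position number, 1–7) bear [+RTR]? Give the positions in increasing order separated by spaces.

From /ḍ/ at 1 rightward: 2 /n/ → [+RTR]; bound reached.
From /ḍ/ at 1 leftward: word edge.
From /ḍ/ at 5 rightward: 6 /b/ transparent; 7 /n/ → [+RTR]; bound reached.
From /ḍ/ at 5 leftward: 4 /b/ transparent; 3 /b/ transparent; 2 /n/ → [+RTR]; bound reached.

1 2 5 7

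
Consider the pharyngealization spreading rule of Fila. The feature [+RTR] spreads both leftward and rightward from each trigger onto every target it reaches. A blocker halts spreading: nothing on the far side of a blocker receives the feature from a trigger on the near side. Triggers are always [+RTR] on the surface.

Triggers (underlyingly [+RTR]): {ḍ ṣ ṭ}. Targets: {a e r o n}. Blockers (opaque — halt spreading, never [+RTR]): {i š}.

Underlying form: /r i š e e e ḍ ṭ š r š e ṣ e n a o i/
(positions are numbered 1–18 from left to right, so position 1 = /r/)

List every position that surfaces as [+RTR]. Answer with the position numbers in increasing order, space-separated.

4 5 6 7 8 12 13 14 15 16 17

From /ḍ/ at 7 rightward: 8 /ṭ/ is itself a trigger — this domain ends here.
From /ḍ/ at 7 leftward: 6 /e/ → [+RTR]; 5 /e/ → [+RTR]; 4 /e/ → [+RTR]; 3 /š/ blocks.
From /ṭ/ at 8 rightward: 9 /š/ blocks.
From /ṭ/ at 8 leftward: 7 /ḍ/ is itself a trigger — this domain ends here.
From /ṣ/ at 13 rightward: 14 /e/ → [+RTR]; 15 /n/ → [+RTR]; 16 /a/ → [+RTR]; 17 /o/ → [+RTR]; 18 /i/ blocks.
From /ṣ/ at 13 leftward: 12 /e/ → [+RTR]; 11 /š/ blocks.
Targets with no active source: positions 1 10 stay [-emphatic].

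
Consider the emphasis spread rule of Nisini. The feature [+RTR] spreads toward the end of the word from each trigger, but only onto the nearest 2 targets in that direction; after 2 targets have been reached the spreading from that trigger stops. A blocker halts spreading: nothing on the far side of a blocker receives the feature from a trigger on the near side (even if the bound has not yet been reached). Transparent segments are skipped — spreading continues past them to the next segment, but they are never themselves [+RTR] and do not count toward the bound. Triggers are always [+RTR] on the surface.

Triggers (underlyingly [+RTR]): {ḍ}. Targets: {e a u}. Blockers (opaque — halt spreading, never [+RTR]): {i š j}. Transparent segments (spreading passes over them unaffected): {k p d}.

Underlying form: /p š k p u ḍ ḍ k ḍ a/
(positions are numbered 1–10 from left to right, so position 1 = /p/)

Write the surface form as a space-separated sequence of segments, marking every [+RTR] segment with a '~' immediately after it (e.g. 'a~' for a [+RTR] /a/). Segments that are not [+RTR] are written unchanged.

p š k p u ḍ~ ḍ~ k ḍ~ a~

From /ḍ/ at 6 rightward: 7 /ḍ/ is itself a trigger — this domain ends here.
From /ḍ/ at 7 rightward: 8 /k/ transparent; 9 /ḍ/ is itself a trigger — this domain ends here.
From /ḍ/ at 9 rightward: 10 /a/ → [+RTR]; word edge.
Target with no active source: position 5 stays [-emphatic].
[+RTR] positions on the surface: 6 7 9 10.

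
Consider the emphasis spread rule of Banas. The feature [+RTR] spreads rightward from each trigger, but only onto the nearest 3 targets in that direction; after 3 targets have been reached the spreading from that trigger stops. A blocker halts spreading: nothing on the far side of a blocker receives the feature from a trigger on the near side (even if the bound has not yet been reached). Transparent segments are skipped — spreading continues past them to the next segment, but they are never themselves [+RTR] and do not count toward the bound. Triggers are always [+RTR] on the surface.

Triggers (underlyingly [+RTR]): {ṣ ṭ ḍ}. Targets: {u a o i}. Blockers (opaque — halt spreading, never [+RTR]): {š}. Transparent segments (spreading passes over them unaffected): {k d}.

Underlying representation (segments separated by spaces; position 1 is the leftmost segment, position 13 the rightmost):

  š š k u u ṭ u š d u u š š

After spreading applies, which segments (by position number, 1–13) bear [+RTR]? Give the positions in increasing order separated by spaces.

6 7

From /ṭ/ at 6 rightward: 7 /u/ → [+RTR]; 8 /š/ blocks.
Targets with no active source: positions 4 5 10 11 stay [-emphatic].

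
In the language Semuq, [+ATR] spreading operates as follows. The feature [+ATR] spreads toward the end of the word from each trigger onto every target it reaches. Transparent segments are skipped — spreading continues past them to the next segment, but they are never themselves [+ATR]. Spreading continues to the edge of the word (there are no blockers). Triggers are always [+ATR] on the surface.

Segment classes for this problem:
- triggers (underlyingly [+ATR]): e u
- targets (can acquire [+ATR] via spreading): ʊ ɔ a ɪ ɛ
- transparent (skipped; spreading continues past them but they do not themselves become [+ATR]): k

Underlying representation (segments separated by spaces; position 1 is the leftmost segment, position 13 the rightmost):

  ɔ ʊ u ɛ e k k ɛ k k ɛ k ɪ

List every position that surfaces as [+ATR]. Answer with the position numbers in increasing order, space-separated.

3 4 5 8 11 13

From /u/ at 3 rightward: 4 /ɛ/ → [+ATR]; 5 /e/ is itself a trigger — this domain ends here.
From /e/ at 5 rightward: 6 /k/ transparent; 7 /k/ transparent; 8 /ɛ/ → [+ATR]; 9 /k/ transparent; 10 /k/ transparent; 11 /ɛ/ → [+ATR]; 12 /k/ transparent; 13 /ɪ/ → [+ATR]; word edge.
Targets with no active source: positions 1 2 stay [-ATR].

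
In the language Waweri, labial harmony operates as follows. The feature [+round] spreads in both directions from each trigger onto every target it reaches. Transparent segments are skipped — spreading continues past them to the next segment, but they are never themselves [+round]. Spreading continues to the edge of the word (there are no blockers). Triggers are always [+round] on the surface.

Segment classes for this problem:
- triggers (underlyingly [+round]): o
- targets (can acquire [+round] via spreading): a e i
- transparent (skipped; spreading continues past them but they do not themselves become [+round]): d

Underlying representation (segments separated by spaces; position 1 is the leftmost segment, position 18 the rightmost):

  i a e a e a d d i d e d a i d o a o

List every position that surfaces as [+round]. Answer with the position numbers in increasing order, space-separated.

From /o/ at 16 rightward: 17 /a/ → [+round]; 18 /o/ is itself a trigger — this domain ends here.
From /o/ at 16 leftward: 15 /d/ transparent; 14 /i/ → [+round]; 13 /a/ → [+round]; 12 /d/ transparent; 11 /e/ → [+round]; 10 /d/ transparent; 9 /i/ → [+round]; 8 /d/ transparent; 7 /d/ transparent; 6 /a/ → [+round]; 5 /e/ → [+round]; 4 /a/ → [+round]; 3 /e/ → [+round]; 2 /a/ → [+round]; 1 /i/ → [+round]; word edge.
From /o/ at 18 rightward: word edge.
From /o/ at 18 leftward: 17 /a/ → [+round]; 16 /o/ is itself a trigger — this domain ends here.

1 2 3 4 5 6 9 11 13 14 16 17 18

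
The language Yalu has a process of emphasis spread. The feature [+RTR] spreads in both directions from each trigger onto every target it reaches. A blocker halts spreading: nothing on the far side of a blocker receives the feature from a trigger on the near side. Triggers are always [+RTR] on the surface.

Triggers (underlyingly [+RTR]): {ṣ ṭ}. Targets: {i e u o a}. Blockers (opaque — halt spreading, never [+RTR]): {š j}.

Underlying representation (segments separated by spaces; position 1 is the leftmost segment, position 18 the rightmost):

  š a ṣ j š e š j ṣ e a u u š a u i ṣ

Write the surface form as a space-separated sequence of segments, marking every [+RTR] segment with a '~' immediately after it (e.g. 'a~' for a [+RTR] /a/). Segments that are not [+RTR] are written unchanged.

From /ṣ/ at 3 rightward: 4 /j/ blocks.
From /ṣ/ at 3 leftward: 2 /a/ → [+RTR]; 1 /š/ blocks.
From /ṣ/ at 9 rightward: 10 /e/ → [+RTR]; 11 /a/ → [+RTR]; 12 /u/ → [+RTR]; 13 /u/ → [+RTR]; 14 /š/ blocks.
From /ṣ/ at 9 leftward: 8 /j/ blocks.
From /ṣ/ at 18 rightward: word edge.
From /ṣ/ at 18 leftward: 17 /i/ → [+RTR]; 16 /u/ → [+RTR]; 15 /a/ → [+RTR]; 14 /š/ blocks.
Target with no active source: position 6 stays [-emphatic].
[+RTR] positions on the surface: 2 3 9 10 11 12 13 15 16 17 18.

š a~ ṣ~ j š e š j ṣ~ e~ a~ u~ u~ š a~ u~ i~ ṣ~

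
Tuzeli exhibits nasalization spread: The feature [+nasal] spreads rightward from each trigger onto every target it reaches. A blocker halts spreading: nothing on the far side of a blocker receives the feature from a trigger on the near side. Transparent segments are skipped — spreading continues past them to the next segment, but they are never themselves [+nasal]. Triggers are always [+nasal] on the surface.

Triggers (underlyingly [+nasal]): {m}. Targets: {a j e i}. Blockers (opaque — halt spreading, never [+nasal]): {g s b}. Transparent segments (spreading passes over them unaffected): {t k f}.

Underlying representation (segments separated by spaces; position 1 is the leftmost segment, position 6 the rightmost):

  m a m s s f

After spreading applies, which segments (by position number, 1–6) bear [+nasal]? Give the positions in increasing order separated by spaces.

1 2 3

From /m/ at 1 rightward: 2 /a/ → [+nasal]; 3 /m/ is itself a trigger — this domain ends here.
From /m/ at 3 rightward: 4 /s/ blocks.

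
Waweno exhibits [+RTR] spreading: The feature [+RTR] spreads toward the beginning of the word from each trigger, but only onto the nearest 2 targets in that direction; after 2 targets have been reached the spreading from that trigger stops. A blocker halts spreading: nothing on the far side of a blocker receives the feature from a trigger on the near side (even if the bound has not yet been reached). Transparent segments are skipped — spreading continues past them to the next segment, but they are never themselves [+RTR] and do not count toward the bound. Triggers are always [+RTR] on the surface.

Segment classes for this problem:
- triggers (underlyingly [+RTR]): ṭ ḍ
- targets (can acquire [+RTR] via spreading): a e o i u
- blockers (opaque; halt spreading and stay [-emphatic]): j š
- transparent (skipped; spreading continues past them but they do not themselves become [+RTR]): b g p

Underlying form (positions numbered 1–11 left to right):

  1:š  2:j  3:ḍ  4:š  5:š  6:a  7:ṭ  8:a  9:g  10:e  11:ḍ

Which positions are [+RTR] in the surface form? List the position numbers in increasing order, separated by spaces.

3 6 7 8 10 11

From /ḍ/ at 3 leftward: 2 /j/ blocks.
From /ṭ/ at 7 leftward: 6 /a/ → [+RTR]; 5 /š/ blocks.
From /ḍ/ at 11 leftward: 10 /e/ → [+RTR]; 9 /g/ transparent; 8 /a/ → [+RTR]; bound reached.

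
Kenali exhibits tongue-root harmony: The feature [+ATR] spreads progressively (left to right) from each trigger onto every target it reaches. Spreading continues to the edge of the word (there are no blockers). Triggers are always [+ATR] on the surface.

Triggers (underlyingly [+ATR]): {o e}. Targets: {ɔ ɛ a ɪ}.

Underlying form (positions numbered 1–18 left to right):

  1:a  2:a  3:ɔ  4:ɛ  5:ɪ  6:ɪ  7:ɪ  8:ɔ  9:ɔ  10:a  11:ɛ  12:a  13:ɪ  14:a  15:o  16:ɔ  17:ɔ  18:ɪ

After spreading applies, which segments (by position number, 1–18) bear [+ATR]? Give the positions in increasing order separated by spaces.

From /o/ at 15 rightward: 16 /ɔ/ → [+ATR]; 17 /ɔ/ → [+ATR]; 18 /ɪ/ → [+ATR]; word edge.
Targets with no active source: positions 1 2 3 4 5 6 7 8 9 10 11 12 13 14 stay [-ATR].

15 16 17 18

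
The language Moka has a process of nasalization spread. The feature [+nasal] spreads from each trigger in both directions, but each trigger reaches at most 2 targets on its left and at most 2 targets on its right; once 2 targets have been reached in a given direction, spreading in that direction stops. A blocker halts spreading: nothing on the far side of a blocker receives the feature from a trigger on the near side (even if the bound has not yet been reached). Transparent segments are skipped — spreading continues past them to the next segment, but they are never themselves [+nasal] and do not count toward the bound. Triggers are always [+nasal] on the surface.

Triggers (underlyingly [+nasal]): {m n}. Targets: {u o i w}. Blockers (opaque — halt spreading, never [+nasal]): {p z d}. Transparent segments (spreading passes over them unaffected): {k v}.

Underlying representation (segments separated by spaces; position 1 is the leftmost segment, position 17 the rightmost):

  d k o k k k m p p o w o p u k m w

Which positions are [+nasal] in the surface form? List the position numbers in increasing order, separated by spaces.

3 7 14 16 17

From /m/ at 7 rightward: 8 /p/ blocks.
From /m/ at 7 leftward: 6 /k/ transparent; 5 /k/ transparent; 4 /k/ transparent; 3 /o/ → [+nasal]; 2 /k/ transparent; 1 /d/ blocks.
From /m/ at 16 rightward: 17 /w/ → [+nasal]; word edge.
From /m/ at 16 leftward: 15 /k/ transparent; 14 /u/ → [+nasal]; 13 /p/ blocks.
Targets with no active source: positions 10 11 12 stay [-nasal].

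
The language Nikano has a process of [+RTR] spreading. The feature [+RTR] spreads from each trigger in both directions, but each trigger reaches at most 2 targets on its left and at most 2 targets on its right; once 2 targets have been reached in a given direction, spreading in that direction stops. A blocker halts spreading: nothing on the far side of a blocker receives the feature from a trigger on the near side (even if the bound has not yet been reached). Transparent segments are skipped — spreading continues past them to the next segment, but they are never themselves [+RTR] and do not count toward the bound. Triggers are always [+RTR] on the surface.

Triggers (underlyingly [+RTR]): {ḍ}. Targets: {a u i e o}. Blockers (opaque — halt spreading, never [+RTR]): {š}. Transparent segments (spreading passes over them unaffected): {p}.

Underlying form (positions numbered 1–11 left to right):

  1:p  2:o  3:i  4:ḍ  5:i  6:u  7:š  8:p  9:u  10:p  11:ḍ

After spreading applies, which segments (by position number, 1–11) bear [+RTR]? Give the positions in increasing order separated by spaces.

2 3 4 5 6 9 11

From /ḍ/ at 4 rightward: 5 /i/ → [+RTR]; 6 /u/ → [+RTR]; bound reached.
From /ḍ/ at 4 leftward: 3 /i/ → [+RTR]; 2 /o/ → [+RTR]; bound reached.
From /ḍ/ at 11 rightward: word edge.
From /ḍ/ at 11 leftward: 10 /p/ transparent; 9 /u/ → [+RTR]; 8 /p/ transparent; 7 /š/ blocks.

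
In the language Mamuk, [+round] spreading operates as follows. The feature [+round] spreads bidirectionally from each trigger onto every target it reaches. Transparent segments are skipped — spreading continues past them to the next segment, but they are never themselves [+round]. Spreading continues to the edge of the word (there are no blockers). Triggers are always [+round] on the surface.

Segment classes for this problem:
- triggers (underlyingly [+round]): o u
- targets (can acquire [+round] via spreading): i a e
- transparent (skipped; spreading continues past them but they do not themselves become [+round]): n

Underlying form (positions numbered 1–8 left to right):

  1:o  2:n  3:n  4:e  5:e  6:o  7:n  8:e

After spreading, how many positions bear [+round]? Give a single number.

From /o/ at 1 rightward: 2 /n/ transparent; 3 /n/ transparent; 4 /e/ → [+round]; 5 /e/ → [+round]; 6 /o/ is itself a trigger — this domain ends here.
From /o/ at 1 leftward: word edge.
From /o/ at 6 rightward: 7 /n/ transparent; 8 /e/ → [+round]; word edge.
From /o/ at 6 leftward: 5 /e/ → [+round]; 4 /e/ → [+round]; 3 /n/ transparent; 2 /n/ transparent; 1 /o/ is itself a trigger — this domain ends here.
[+round] positions on the surface: 1 4 5 6 8.

5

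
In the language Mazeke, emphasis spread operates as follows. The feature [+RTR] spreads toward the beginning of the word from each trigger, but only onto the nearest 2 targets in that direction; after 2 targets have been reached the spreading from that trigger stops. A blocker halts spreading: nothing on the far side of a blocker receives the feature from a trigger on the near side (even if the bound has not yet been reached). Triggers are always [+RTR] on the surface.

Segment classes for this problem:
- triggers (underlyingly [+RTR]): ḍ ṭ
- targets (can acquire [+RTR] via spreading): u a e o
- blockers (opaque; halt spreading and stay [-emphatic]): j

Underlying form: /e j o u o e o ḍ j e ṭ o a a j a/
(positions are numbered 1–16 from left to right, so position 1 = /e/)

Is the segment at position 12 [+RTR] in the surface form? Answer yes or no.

no

From /ḍ/ at 8 leftward: 7 /o/ → [+RTR]; 6 /e/ → [+RTR]; bound reached.
From /ṭ/ at 11 leftward: 10 /e/ → [+RTR]; 9 /j/ blocks.
Targets with no active source: positions 1 3 4 5 12 13 14 16 stay [-emphatic].
[+RTR] positions on the surface: 6 7 8 10 11.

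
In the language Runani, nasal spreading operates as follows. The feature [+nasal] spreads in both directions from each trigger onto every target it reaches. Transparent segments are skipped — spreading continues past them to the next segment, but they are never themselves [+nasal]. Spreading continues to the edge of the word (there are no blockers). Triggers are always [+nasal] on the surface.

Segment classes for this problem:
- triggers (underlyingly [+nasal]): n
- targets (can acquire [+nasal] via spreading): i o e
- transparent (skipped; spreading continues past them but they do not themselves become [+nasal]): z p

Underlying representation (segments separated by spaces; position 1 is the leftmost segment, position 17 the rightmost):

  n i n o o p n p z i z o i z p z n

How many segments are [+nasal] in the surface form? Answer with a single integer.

10

From /n/ at 1 rightward: 2 /i/ → [+nasal]; 3 /n/ is itself a trigger — this domain ends here.
From /n/ at 1 leftward: word edge.
From /n/ at 3 rightward: 4 /o/ → [+nasal]; 5 /o/ → [+nasal]; 6 /p/ transparent; 7 /n/ is itself a trigger — this domain ends here.
From /n/ at 3 leftward: 2 /i/ → [+nasal]; 1 /n/ is itself a trigger — this domain ends here.
From /n/ at 7 rightward: 8 /p/ transparent; 9 /z/ transparent; 10 /i/ → [+nasal]; 11 /z/ transparent; 12 /o/ → [+nasal]; 13 /i/ → [+nasal]; 14 /z/ transparent; 15 /p/ transparent; 16 /z/ transparent; 17 /n/ is itself a trigger — this domain ends here.
From /n/ at 7 leftward: 6 /p/ transparent; 5 /o/ → [+nasal]; 4 /o/ → [+nasal]; 3 /n/ is itself a trigger — this domain ends here.
From /n/ at 17 rightward: word edge.
From /n/ at 17 leftward: 16 /z/ transparent; 15 /p/ transparent; 14 /z/ transparent; 13 /i/ → [+nasal]; 12 /o/ → [+nasal]; 11 /z/ transparent; 10 /i/ → [+nasal]; 9 /z/ transparent; 8 /p/ transparent; 7 /n/ is itself a trigger — this domain ends here.
[+nasal] positions on the surface: 1 2 3 4 5 7 10 12 13 17.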